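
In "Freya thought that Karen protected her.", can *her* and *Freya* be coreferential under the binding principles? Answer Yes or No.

*Freya* is an R-expression; Principle C requires it to be free (not bound by any c-commanding expression).
— her: object of the clause headed by 'protected'; the pronoun does not c-command the R-expression — coreference allowed.

Yes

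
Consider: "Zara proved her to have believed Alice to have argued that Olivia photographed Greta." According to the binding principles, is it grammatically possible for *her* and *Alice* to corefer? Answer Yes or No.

*her* is a pronoun; Principle B requires it to be free in its binding domain — the matrix clause.
— Alice: subject of the clause headed by 'argued'; is c-commanded by the pronoun; coreference would bind this R-expression — blocked (Principle C).

No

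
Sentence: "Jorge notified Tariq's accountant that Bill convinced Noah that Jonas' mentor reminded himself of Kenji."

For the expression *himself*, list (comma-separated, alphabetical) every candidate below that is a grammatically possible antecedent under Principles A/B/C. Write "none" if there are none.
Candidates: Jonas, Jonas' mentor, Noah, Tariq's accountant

*himself* is a reflexive; Principle A requires it to be bound within its binding domain — the clause headed by 'reminded'.
— Jonas: possessor inside the subject DP of the clause headed by 'reminded'; does not c-command the reflexive — cannot bind it (Principle A).
— Jonas' mentor: subject of the clause headed by 'reminded'; c-commands the reflexive within its binding domain — allowed (Principle A).
— Noah: object of the clause headed by 'convinced'; c-commands the reflexive but lies outside its binding domain — cannot bind it (Principle A).
— Tariq's accountant: object of the matrix clause; c-commands the reflexive but lies outside its binding domain — cannot bind it (Principle A).

Jonas' mentor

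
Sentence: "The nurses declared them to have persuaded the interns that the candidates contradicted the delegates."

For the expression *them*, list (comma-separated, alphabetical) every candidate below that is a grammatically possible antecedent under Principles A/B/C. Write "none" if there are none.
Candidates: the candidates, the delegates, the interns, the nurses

*them* is a pronoun; Principle B requires it to be free in its binding domain — the matrix clause.
— the candidates: subject of the clause headed by 'contradicted'; is c-commanded by the pronoun; coreference would bind this R-expression — blocked (Principle C).
— the delegates: object of the clause headed by 'contradicted'; is c-commanded by the pronoun; coreference would bind this R-expression — blocked (Principle C).
— the interns: object of the clause headed by 'persuaded'; is c-commanded by the pronoun; coreference would bind this R-expression — blocked (Principle C).
— the nurses: subject of the matrix clause; c-commands the pronoun within its binding domain — blocked (Principle B).

none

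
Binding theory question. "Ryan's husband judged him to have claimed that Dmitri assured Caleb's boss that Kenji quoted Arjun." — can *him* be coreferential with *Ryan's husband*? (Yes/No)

*him* is a pronoun; Principle B requires it to be free in its binding domain — the matrix clause.
— Ryan's husband: subject of the matrix clause; c-commands the pronoun within its binding domain — blocked (Principle B).

No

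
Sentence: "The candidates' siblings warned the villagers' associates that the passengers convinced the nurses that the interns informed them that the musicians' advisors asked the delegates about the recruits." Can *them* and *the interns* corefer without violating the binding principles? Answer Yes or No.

No

*the interns* is an R-expression; Principle C requires it to be free (not bound by any c-commanding expression).
— them: object of the clause headed by 'informed'; the R-expression locally c-commands the pronoun — coreference blocked (Principle B on the pronoun).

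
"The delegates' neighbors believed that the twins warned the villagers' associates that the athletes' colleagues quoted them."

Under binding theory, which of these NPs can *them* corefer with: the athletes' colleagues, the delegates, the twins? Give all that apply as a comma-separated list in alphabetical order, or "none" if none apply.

the delegates, the twins

*them* is a pronoun; Principle B requires it to be free in its binding domain — the clause headed by 'quoted'.
— the athletes' colleagues: subject of the clause headed by 'quoted'; c-commands the pronoun within its binding domain — blocked (Principle B).
— the delegates: possessor inside the subject DP of the matrix clause; does not c-command the pronoun — Principle B does not apply; allowed.
— the twins: subject of the clause headed by 'warned'; c-commands the pronoun but lies outside its binding domain — allowed.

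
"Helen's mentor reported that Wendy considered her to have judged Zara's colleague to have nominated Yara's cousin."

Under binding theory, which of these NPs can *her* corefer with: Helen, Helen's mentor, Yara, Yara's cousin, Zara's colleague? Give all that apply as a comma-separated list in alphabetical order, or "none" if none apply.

Helen, Helen's mentor

*her* is a pronoun; Principle B requires it to be free in its binding domain — the clause headed by 'considered'.
— Helen: possessor inside the subject DP of the matrix clause; does not c-command the pronoun — Principle B does not apply; allowed.
— Helen's mentor: subject of the matrix clause; c-commands the pronoun but lies outside its binding domain — allowed.
— Yara: possessor inside the object DP of the clause headed by 'nominated'; is c-commanded by the pronoun; coreference would bind this R-expression — blocked (Principle C).
— Yara's cousin: object of the clause headed by 'nominated'; is c-commanded by the pronoun; coreference would bind this R-expression — blocked (Principle C).
— Zara's colleague: subject of the clause headed by 'nominated'; is c-commanded by the pronoun; coreference would bind this R-expression — blocked (Principle C).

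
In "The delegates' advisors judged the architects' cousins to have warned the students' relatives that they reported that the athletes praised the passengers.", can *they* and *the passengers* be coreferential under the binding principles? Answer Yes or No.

No

*the passengers* is an R-expression; Principle C requires it to be free (not bound by any c-commanding expression).
— they: subject of the clause headed by 'reported'; the pronoun c-commands the R-expression — coreference blocked (Principle C).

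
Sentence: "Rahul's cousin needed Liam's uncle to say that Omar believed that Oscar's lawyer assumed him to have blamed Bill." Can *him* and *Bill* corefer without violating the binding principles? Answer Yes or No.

*Bill* is an R-expression; Principle C requires it to be free (not bound by any c-commanding expression).
— him: subject of the clause headed by 'blamed'; the pronoun c-commands the R-expression — coreference blocked (Principle C).

No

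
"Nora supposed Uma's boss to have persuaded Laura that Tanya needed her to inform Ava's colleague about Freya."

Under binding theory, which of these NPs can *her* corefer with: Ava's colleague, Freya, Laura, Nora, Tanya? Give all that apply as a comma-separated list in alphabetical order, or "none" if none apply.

Laura, Nora

*her* is a pronoun; Principle B requires it to be free in its binding domain — the clause headed by 'needed'.
— Ava's colleague: object of the clause headed by 'inform'; is c-commanded by the pronoun; coreference would bind this R-expression — blocked (Principle C).
— Freya: second object of the clause headed by 'inform'; is c-commanded by the pronoun; coreference would bind this R-expression — blocked (Principle C).
— Laura: object of the clause headed by 'persuaded'; c-commands the pronoun but lies outside its binding domain — allowed.
— Nora: subject of the matrix clause; c-commands the pronoun but lies outside its binding domain — allowed.
— Tanya: subject of the clause headed by 'needed'; c-commands the pronoun within its binding domain — blocked (Principle B).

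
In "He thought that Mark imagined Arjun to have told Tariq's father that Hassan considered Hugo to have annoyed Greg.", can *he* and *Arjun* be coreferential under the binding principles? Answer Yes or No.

*Arjun* is an R-expression; Principle C requires it to be free (not bound by any c-commanding expression).
— he: subject of the matrix clause; the pronoun c-commands the R-expression — coreference blocked (Principle C).

No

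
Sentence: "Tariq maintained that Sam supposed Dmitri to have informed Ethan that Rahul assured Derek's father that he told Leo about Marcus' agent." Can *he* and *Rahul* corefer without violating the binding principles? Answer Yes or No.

Yes

*Rahul* is an R-expression; Principle C requires it to be free (not bound by any c-commanding expression).
— he: subject of the clause headed by 'told'; the pronoun does not c-command the R-expression — coreference allowed.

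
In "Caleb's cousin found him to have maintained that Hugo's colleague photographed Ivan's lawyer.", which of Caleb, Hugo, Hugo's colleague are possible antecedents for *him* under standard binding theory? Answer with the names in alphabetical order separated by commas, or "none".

Caleb

*him* is a pronoun; Principle B requires it to be free in its binding domain — the matrix clause.
— Caleb: possessor inside the subject DP of the matrix clause; does not c-command the pronoun — Principle B does not apply; allowed.
— Hugo: possessor inside the subject DP of the clause headed by 'photographed'; is c-commanded by the pronoun; coreference would bind this R-expression — blocked (Principle C).
— Hugo's colleague: subject of the clause headed by 'photographed'; is c-commanded by the pronoun; coreference would bind this R-expression — blocked (Principle C).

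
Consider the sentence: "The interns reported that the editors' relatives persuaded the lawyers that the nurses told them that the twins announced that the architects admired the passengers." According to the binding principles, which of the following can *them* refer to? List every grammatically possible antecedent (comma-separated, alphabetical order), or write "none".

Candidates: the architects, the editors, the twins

*them* is a pronoun; Principle B requires it to be free in its binding domain — the clause headed by 'told'.
— the architects: subject of the clause headed by 'admired'; is c-commanded by the pronoun; coreference would bind this R-expression — blocked (Principle C).
— the editors: possessor inside the subject DP of the clause headed by 'persuaded'; does not c-command the pronoun — Principle B does not apply; allowed.
— the twins: subject of the clause headed by 'announced'; is c-commanded by the pronoun; coreference would bind this R-expression — blocked (Principle C).

the editors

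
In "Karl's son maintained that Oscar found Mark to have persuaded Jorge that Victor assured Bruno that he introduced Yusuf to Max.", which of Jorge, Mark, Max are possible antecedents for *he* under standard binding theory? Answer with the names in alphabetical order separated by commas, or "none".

*he* is a pronoun; Principle B requires it to be free in its binding domain — the clause headed by 'introduced'.
— Jorge: object of the clause headed by 'persuaded'; c-commands the pronoun but lies outside its binding domain — allowed.
— Mark: subject of the clause headed by 'persuaded'; c-commands the pronoun but lies outside its binding domain — allowed.
— Max: second object of the clause headed by 'introduced'; is c-commanded by the pronoun; coreference would bind this R-expression — blocked (Principle C).

Jorge, Mark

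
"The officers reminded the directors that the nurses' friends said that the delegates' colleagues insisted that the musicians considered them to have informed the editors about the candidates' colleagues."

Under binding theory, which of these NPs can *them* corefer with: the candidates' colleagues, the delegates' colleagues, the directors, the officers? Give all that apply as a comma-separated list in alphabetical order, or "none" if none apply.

the delegates' colleagues, the directors, the officers

*them* is a pronoun; Principle B requires it to be free in its binding domain — the clause headed by 'considered'.
— the candidates' colleagues: second object of the clause headed by 'informed'; is c-commanded by the pronoun; coreference would bind this R-expression — blocked (Principle C).
— the delegates' colleagues: subject of the clause headed by 'insisted'; c-commands the pronoun but lies outside its binding domain — allowed.
— the directors: object of the matrix clause; c-commands the pronoun but lies outside its binding domain — allowed.
— the officers: subject of the matrix clause; c-commands the pronoun but lies outside its binding domain — allowed.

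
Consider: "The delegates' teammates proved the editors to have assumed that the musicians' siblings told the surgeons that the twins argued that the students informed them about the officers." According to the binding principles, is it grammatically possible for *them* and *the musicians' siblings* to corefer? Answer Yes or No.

Yes

*them* is a pronoun; Principle B requires it to be free in its binding domain — the clause headed by 'informed'.
— the musicians' siblings: subject of the clause headed by 'told'; c-commands the pronoun but lies outside its binding domain — allowed.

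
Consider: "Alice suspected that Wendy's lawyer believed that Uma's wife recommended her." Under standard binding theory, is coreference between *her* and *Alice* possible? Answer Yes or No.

*Alice* is an R-expression; Principle C requires it to be free (not bound by any c-commanding expression).
— her: object of the clause headed by 'recommended'; the pronoun does not c-command the R-expression — coreference allowed.

Yes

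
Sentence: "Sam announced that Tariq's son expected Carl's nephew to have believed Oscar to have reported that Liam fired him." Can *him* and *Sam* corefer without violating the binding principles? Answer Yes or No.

*Sam* is an R-expression; Principle C requires it to be free (not bound by any c-commanding expression).
— him: object of the clause headed by 'fired'; the pronoun does not c-command the R-expression — coreference allowed.

Yes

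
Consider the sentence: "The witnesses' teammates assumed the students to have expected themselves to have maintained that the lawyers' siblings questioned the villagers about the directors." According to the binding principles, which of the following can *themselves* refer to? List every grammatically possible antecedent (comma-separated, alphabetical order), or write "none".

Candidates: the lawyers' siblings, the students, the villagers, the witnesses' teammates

the students

*themselves* is a reflexive; Principle A requires it to be bound within its binding domain — the clause headed by 'expected'.
— the lawyers' siblings: subject of the clause headed by 'questioned'; does not c-command the reflexive — cannot bind it (Principle A).
— the students: subject of the clause headed by 'expected'; c-commands the reflexive within its binding domain — allowed (Principle A).
— the villagers: object of the clause headed by 'questioned'; does not c-command the reflexive — cannot bind it (Principle A).
— the witnesses' teammates: subject of the matrix clause; c-commands the reflexive but lies outside its binding domain — cannot bind it (Principle A).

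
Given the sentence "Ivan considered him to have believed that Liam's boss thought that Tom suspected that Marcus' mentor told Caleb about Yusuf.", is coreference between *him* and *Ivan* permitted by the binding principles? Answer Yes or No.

No

*him* is a pronoun; Principle B requires it to be free in its binding domain — the matrix clause.
— Ivan: subject of the matrix clause; c-commands the pronoun within its binding domain — blocked (Principle B).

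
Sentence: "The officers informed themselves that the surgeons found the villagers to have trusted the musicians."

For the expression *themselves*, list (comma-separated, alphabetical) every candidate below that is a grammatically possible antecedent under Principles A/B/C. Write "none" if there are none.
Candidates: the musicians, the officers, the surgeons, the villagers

*themselves* is a reflexive; Principle A requires it to be bound within its binding domain — the matrix clause.
— the musicians: object of the clause headed by 'trusted'; does not c-command the reflexive — cannot bind it (Principle A).
— the officers: subject of the matrix clause; c-commands the reflexive within its binding domain — allowed (Principle A).
— the surgeons: subject of the clause headed by 'found'; does not c-command the reflexive — cannot bind it (Principle A).
— the villagers: subject of the clause headed by 'trusted'; does not c-command the reflexive — cannot bind it (Principle A).

the officers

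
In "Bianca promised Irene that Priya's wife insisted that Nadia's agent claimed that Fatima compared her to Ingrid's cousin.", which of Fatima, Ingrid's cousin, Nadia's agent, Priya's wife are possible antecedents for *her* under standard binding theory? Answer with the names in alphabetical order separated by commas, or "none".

*her* is a pronoun; Principle B requires it to be free in its binding domain — the clause headed by 'compared'.
— Fatima: subject of the clause headed by 'compared'; c-commands the pronoun within its binding domain — blocked (Principle B).
— Ingrid's cousin: second object of the clause headed by 'compared'; is c-commanded by the pronoun; coreference would bind this R-expression — blocked (Principle C).
— Nadia's agent: subject of the clause headed by 'claimed'; c-commands the pronoun but lies outside its binding domain — allowed.
— Priya's wife: subject of the clause headed by 'insisted'; c-commands the pronoun but lies outside its binding domain — allowed.

Nadia's agent, Priya's wife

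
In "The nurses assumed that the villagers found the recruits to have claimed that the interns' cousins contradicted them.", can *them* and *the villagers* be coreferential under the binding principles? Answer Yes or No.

*the villagers* is an R-expression; Principle C requires it to be free (not bound by any c-commanding expression).
— them: object of the clause headed by 'contradicted'; the pronoun does not c-command the R-expression — coreference allowed.

Yes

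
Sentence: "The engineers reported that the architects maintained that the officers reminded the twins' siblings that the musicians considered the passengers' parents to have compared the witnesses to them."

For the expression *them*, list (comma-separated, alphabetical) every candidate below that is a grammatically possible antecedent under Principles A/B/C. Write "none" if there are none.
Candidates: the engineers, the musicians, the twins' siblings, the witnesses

the engineers, the musicians, the twins' siblings

*them* is a pronoun; Principle B requires it to be free in its binding domain — the clause headed by 'compared'.
— the engineers: subject of the matrix clause; c-commands the pronoun but lies outside its binding domain — allowed.
— the musicians: subject of the clause headed by 'considered'; c-commands the pronoun but lies outside its binding domain — allowed.
— the twins' siblings: object of the clause headed by 'reminded'; c-commands the pronoun but lies outside its binding domain — allowed.
— the witnesses: object of the clause headed by 'compared'; c-commands the pronoun within its binding domain — blocked (Principle B).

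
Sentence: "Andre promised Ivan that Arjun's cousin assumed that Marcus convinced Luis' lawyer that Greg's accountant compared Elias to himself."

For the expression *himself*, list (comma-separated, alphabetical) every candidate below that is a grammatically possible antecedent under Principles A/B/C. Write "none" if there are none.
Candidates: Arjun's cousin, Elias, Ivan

*himself* is a reflexive; Principle A requires it to be bound within its binding domain — the clause headed by 'compared'.
— Arjun's cousin: subject of the clause headed by 'assumed'; c-commands the reflexive but lies outside its binding domain — cannot bind it (Principle A).
— Elias: object of the clause headed by 'compared'; c-commands the reflexive within its binding domain — allowed (Principle A).
— Ivan: object of the matrix clause; c-commands the reflexive but lies outside its binding domain — cannot bind it (Principle A).

Elias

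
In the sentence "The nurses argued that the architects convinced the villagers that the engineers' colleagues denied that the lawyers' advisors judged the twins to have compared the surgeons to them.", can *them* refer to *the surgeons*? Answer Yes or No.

*them* is a pronoun; Principle B requires it to be free in its binding domain — the clause headed by 'compared'.
— the surgeons: object of the clause headed by 'compared'; c-commands the pronoun within its binding domain — blocked (Principle B).

No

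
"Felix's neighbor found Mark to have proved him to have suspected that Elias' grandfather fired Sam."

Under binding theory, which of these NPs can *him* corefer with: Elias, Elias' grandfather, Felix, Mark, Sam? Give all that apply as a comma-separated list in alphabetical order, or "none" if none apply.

Felix

*him* is a pronoun; Principle B requires it to be free in its binding domain — the clause headed by 'proved'.
— Elias: possessor inside the subject DP of the clause headed by 'fired'; is c-commanded by the pronoun; coreference would bind this R-expression — blocked (Principle C).
— Elias' grandfather: subject of the clause headed by 'fired'; is c-commanded by the pronoun; coreference would bind this R-expression — blocked (Principle C).
— Felix: possessor inside the subject DP of the matrix clause; does not c-command the pronoun — Principle B does not apply; allowed.
— Mark: subject of the clause headed by 'proved'; c-commands the pronoun within its binding domain — blocked (Principle B).
— Sam: object of the clause headed by 'fired'; is c-commanded by the pronoun; coreference would bind this R-expression — blocked (Principle C).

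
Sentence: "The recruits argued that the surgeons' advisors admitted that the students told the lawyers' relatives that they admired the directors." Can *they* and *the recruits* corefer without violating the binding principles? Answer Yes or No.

*the recruits* is an R-expression; Principle C requires it to be free (not bound by any c-commanding expression).
— they: subject of the clause headed by 'admired'; the pronoun does not c-command the R-expression — coreference allowed.

Yes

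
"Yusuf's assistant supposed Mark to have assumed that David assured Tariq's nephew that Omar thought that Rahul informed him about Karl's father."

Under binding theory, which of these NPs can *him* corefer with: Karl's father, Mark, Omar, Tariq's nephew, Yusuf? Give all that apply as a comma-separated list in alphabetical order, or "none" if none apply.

*him* is a pronoun; Principle B requires it to be free in its binding domain — the clause headed by 'informed'.
— Karl's father: second object of the clause headed by 'informed'; is c-commanded by the pronoun; coreference would bind this R-expression — blocked (Principle C).
— Mark: subject of the clause headed by 'assumed'; c-commands the pronoun but lies outside its binding domain — allowed.
— Omar: subject of the clause headed by 'thought'; c-commands the pronoun but lies outside its binding domain — allowed.
— Tariq's nephew: object of the clause headed by 'assured'; c-commands the pronoun but lies outside its binding domain — allowed.
— Yusuf: possessor inside the subject DP of the matrix clause; does not c-command the pronoun — Principle B does not apply; allowed.

Mark, Omar, Tariq's nephew, Yusuf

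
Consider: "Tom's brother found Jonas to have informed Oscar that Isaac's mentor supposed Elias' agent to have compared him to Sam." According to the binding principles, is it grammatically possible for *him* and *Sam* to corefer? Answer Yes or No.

*him* is a pronoun; Principle B requires it to be free in its binding domain — the clause headed by 'compared'.
— Sam: second object of the clause headed by 'compared'; is c-commanded by the pronoun; coreference would bind this R-expression — blocked (Principle C).

No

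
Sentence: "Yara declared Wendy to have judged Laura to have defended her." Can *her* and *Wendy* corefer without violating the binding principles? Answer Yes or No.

*Wendy* is an R-expression; Principle C requires it to be free (not bound by any c-commanding expression).
— her: object of the clause headed by 'defended'; the pronoun does not c-command the R-expression — coreference allowed.

Yes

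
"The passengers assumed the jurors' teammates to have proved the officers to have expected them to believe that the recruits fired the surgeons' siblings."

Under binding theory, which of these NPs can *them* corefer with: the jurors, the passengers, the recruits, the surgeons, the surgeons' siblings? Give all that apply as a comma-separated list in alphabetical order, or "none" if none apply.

*them* is a pronoun; Principle B requires it to be free in its binding domain — the clause headed by 'expected'.
— the jurors: possessor inside the subject DP of the clause headed by 'proved'; does not c-command the pronoun — Principle B does not apply; allowed.
— the passengers: subject of the matrix clause; c-commands the pronoun but lies outside its binding domain — allowed.
— the recruits: subject of the clause headed by 'fired'; is c-commanded by the pronoun; coreference would bind this R-expression — blocked (Principle C).
— the surgeons: possessor inside the object DP of the clause headed by 'fired'; is c-commanded by the pronoun; coreference would bind this R-expression — blocked (Principle C).
— the surgeons' siblings: object of the clause headed by 'fired'; is c-commanded by the pronoun; coreference would bind this R-expression — blocked (Principle C).

the jurors, the passengers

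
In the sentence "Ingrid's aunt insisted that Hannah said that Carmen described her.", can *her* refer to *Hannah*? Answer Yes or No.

*her* is a pronoun; Principle B requires it to be free in its binding domain — the clause headed by 'described'.
— Hannah: subject of the clause headed by 'said'; c-commands the pronoun but lies outside its binding domain — allowed.

Yes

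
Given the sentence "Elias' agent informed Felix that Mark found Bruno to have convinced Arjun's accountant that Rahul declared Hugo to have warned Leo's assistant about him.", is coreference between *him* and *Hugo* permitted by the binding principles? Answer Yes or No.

*him* is a pronoun; Principle B requires it to be free in its binding domain — the clause headed by 'warned'.
— Hugo: subject of the clause headed by 'warned'; c-commands the pronoun within its binding domain — blocked (Principle B).

No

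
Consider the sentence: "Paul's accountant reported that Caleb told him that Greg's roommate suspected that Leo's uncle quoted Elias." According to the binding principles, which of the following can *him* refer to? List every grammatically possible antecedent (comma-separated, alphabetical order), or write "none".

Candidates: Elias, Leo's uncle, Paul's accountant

Paul's accountant

*him* is a pronoun; Principle B requires it to be free in its binding domain — the clause headed by 'told'.
— Elias: object of the clause headed by 'quoted'; is c-commanded by the pronoun; coreference would bind this R-expression — blocked (Principle C).
— Leo's uncle: subject of the clause headed by 'quoted'; is c-commanded by the pronoun; coreference would bind this R-expression — blocked (Principle C).
— Paul's accountant: subject of the matrix clause; c-commands the pronoun but lies outside its binding domain — allowed.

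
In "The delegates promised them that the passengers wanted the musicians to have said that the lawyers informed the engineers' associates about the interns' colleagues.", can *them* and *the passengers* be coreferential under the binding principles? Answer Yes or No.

No

*the passengers* is an R-expression; Principle C requires it to be free (not bound by any c-commanding expression).
— them: object of the matrix clause; the pronoun c-commands the R-expression — coreference blocked (Principle C).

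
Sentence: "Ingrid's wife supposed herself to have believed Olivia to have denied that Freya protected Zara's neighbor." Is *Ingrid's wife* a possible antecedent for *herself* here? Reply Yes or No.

*herself* is a reflexive; Principle A requires it to be bound within its binding domain — the matrix clause.
— Ingrid's wife: subject of the matrix clause; c-commands the reflexive within its binding domain — allowed (Principle A).

Yes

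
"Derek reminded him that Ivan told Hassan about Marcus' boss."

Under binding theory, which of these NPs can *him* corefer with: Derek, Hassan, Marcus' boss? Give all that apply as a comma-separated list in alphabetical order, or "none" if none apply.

none

*him* is a pronoun; Principle B requires it to be free in its binding domain — the matrix clause.
— Derek: subject of the matrix clause; c-commands the pronoun within its binding domain — blocked (Principle B).
— Hassan: object of the clause headed by 'told'; is c-commanded by the pronoun; coreference would bind this R-expression — blocked (Principle C).
— Marcus' boss: second object of the clause headed by 'told'; is c-commanded by the pronoun; coreference would bind this R-expression — blocked (Principle C).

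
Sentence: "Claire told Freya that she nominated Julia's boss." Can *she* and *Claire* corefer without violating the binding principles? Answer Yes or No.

Yes

*Claire* is an R-expression; Principle C requires it to be free (not bound by any c-commanding expression).
— she: subject of the clause headed by 'nominated'; the pronoun does not c-command the R-expression — coreference allowed.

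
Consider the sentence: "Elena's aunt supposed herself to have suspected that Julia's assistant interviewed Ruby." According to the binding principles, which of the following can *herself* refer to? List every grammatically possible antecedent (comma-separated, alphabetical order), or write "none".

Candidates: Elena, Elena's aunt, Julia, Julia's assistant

Elena's aunt

*herself* is a reflexive; Principle A requires it to be bound within its binding domain — the matrix clause.
— Elena: possessor inside the subject DP of the matrix clause; does not c-command the reflexive — cannot bind it (Principle A).
— Elena's aunt: subject of the matrix clause; c-commands the reflexive within its binding domain — allowed (Principle A).
— Julia: possessor inside the subject DP of the clause headed by 'interviewed'; does not c-command the reflexive — cannot bind it (Principle A).
— Julia's assistant: subject of the clause headed by 'interviewed'; does not c-command the reflexive — cannot bind it (Principle A).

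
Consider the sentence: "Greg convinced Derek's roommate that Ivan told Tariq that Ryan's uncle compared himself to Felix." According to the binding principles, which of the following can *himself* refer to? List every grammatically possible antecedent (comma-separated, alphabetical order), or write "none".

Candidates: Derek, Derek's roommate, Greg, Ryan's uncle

Ryan's uncle

*himself* is a reflexive; Principle A requires it to be bound within its binding domain — the clause headed by 'compared'.
— Derek: possessor inside the object DP of the matrix clause; does not c-command the reflexive — cannot bind it (Principle A).
— Derek's roommate: object of the matrix clause; c-commands the reflexive but lies outside its binding domain — cannot bind it (Principle A).
— Greg: subject of the matrix clause; c-commands the reflexive but lies outside its binding domain — cannot bind it (Principle A).
— Ryan's uncle: subject of the clause headed by 'compared'; c-commands the reflexive within its binding domain — allowed (Principle A).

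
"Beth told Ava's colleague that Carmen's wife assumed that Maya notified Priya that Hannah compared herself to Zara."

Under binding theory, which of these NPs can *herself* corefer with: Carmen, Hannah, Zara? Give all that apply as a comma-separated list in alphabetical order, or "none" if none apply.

Hannah

*herself* is a reflexive; Principle A requires it to be bound within its binding domain — the clause headed by 'compared'.
— Carmen: possessor inside the subject DP of the clause headed by 'assumed'; does not c-command the reflexive — cannot bind it (Principle A).
— Hannah: subject of the clause headed by 'compared'; c-commands the reflexive within its binding domain — allowed (Principle A).
— Zara: second object of the clause headed by 'compared'; does not c-command the reflexive — cannot bind it (Principle A).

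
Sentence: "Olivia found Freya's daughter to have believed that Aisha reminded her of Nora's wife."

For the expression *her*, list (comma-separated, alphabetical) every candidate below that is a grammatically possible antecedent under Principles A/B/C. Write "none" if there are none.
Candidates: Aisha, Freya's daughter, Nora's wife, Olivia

*her* is a pronoun; Principle B requires it to be free in its binding domain — the clause headed by 'reminded'.
— Aisha: subject of the clause headed by 'reminded'; c-commands the pronoun within its binding domain — blocked (Principle B).
— Freya's daughter: subject of the clause headed by 'believed'; c-commands the pronoun but lies outside its binding domain — allowed.
— Nora's wife: second object of the clause headed by 'reminded'; is c-commanded by the pronoun; coreference would bind this R-expression — blocked (Principle C).
— Olivia: subject of the matrix clause; c-commands the pronoun but lies outside its binding domain — allowed.

Freya's daughter, Olivia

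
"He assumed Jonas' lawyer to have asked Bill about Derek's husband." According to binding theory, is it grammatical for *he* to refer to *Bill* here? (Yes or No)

*Bill* is an R-expression; Principle C requires it to be free (not bound by any c-commanding expression).
— he: subject of the matrix clause; the pronoun c-commands the R-expression — coreference blocked (Principle C).

No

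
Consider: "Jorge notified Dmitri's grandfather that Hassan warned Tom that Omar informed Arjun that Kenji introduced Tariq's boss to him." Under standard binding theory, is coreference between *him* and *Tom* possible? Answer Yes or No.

Yes

*Tom* is an R-expression; Principle C requires it to be free (not bound by any c-commanding expression).
— him: second object of the clause headed by 'introduced'; the pronoun does not c-command the R-expression — coreference allowed.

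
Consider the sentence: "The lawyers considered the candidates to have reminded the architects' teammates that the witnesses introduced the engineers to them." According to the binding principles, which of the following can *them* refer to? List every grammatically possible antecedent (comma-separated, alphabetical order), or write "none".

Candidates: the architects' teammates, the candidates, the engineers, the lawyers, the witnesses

the architects' teammates, the candidates, the lawyers

*them* is a pronoun; Principle B requires it to be free in its binding domain — the clause headed by 'introduced'.
— the architects' teammates: object of the clause headed by 'reminded'; c-commands the pronoun but lies outside its binding domain — allowed.
— the candidates: subject of the clause headed by 'reminded'; c-commands the pronoun but lies outside its binding domain — allowed.
— the engineers: object of the clause headed by 'introduced'; c-commands the pronoun within its binding domain — blocked (Principle B).
— the lawyers: subject of the matrix clause; c-commands the pronoun but lies outside its binding domain — allowed.
— the witnesses: subject of the clause headed by 'introduced'; c-commands the pronoun within its binding domain — blocked (Principle B).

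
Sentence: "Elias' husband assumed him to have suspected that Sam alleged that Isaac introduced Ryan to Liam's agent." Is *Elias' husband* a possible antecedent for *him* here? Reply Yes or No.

*him* is a pronoun; Principle B requires it to be free in its binding domain — the matrix clause.
— Elias' husband: subject of the matrix clause; c-commands the pronoun within its binding domain — blocked (Principle B).

No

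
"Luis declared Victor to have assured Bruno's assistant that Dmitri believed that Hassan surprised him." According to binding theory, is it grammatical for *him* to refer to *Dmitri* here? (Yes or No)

Yes

*Dmitri* is an R-expression; Principle C requires it to be free (not bound by any c-commanding expression).
— him: object of the clause headed by 'surprised'; the pronoun does not c-command the R-expression — coreference allowed.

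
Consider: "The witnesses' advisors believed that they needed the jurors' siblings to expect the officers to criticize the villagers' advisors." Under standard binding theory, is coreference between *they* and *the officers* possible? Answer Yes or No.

No

*the officers* is an R-expression; Principle C requires it to be free (not bound by any c-commanding expression).
— they: subject of the clause headed by 'needed'; the pronoun c-commands the R-expression — coreference blocked (Principle C).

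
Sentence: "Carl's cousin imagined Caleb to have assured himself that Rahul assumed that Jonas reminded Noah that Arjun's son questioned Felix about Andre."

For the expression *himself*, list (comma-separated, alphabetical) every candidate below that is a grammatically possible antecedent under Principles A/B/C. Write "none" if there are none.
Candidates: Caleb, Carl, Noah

Caleb

*himself* is a reflexive; Principle A requires it to be bound within its binding domain — the clause headed by 'assured'.
— Caleb: subject of the clause headed by 'assured'; c-commands the reflexive within its binding domain — allowed (Principle A).
— Carl: possessor inside the subject DP of the matrix clause; does not c-command the reflexive — cannot bind it (Principle A).
— Noah: object of the clause headed by 'reminded'; does not c-command the reflexive — cannot bind it (Principle A).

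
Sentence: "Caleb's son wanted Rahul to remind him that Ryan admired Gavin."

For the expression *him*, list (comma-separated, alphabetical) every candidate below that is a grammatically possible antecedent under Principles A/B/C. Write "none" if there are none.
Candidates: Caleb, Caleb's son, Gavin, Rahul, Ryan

*him* is a pronoun; Principle B requires it to be free in its binding domain — the clause headed by 'remind'.
— Caleb: possessor inside the subject DP of the matrix clause; does not c-command the pronoun — Principle B does not apply; allowed.
— Caleb's son: subject of the matrix clause; c-commands the pronoun but lies outside its binding domain — allowed.
— Gavin: object of the clause headed by 'admired'; is c-commanded by the pronoun; coreference would bind this R-expression — blocked (Principle C).
— Rahul: subject of the clause headed by 'remind'; c-commands the pronoun within its binding domain — blocked (Principle B).
— Ryan: subject of the clause headed by 'admired'; is c-commanded by the pronoun; coreference would bind this R-expression — blocked (Principle C).

Caleb, Caleb's son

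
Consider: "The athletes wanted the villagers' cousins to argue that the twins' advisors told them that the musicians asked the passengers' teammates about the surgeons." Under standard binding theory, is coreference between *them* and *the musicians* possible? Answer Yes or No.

*the musicians* is an R-expression; Principle C requires it to be free (not bound by any c-commanding expression).
— them: object of the clause headed by 'told'; the pronoun c-commands the R-expression — coreference blocked (Principle C).

No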